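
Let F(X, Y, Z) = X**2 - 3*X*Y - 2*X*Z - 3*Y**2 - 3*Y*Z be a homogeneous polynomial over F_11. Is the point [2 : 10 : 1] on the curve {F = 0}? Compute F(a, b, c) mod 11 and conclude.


F(2,10,1) ≡ 6 (mod 11); P is NOT on the curve.

Evaluate F(2, 10, 1) term-by-term (mod 11).
  X**2 ↦ 1·4·1·1 = 4
  -3*X*Y ↦ -3·2·10·1 = -60
  -2*X*Z ↦ -2·2·1·1 = -4
  -3*Y**2 ↦ -3·1·100·1 = -300
  -3*Y*Z ↦ -3·1·10·1 = -30
Sum: F(2, 10, 1) = (4) + (-60) + (-4) + (-300) + (-30) = -390.
Reducing mod 11: -390 ≡ 6 (mod 11).
Since F(a, b, c) ≡ 6 ≠ 0 (mod 11), P does NOT lie on the curve.


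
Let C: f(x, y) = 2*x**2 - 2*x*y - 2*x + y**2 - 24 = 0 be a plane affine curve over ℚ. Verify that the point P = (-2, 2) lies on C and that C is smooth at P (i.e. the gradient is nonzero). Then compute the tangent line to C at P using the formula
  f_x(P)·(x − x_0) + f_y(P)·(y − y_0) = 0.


Tangent line at P: -14*x + 8*y - 44 = 0.

Step 1: f(-2, 2) = 0, so P lies on C.
Step 2: partial derivatives
  f_x(x, y) = 4*x - 2*y - 2, f_y(x, y) = -2*x + 2*y.
  f_x(P) = -14, f_y(P) = 8 (gradient nonzero, so P is smooth).
Step 3: tangent line at P: -14·(x − -2) + 8·(y − 2) = 0.
Expanding: -14*x + 8*y - 44 = 0.


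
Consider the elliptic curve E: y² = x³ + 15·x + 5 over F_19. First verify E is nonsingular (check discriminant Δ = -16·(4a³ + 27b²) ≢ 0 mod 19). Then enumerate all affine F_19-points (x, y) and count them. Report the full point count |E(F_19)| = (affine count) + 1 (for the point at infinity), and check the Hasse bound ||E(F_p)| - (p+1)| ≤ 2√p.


Affine points = {(0, 9), (0, 10), (2, 9), (2, 10), (3, 1), (3, 18), (6, 8), (6, 11), (7, 4), (7, 15), (11, 0), (16, 3), (16, 16), (17, 9), (17, 10)}; affine count = 15; |E(F_19)| = 16.

Discriminant check: Δ ∝ 4a³ + 27b² = 4·15³ + 27·5² = 4·3375 + 27·25 ≡ 1 (mod 19). Nonzero ⇒ E is nonsingular.
For each x ∈ F_19, compute rhs = x³ + 15·x + 5 mod 19, then count y ∈ F_19 with y² ≡ rhs.
  x = 0: rhs = 5, matching y values: 9, 10 (2 points).
  x = 1: rhs = 2, matching y values: none (0 points).
  x = 2: rhs = 5, matching y values: 9, 10 (2 points).
  x = 3: rhs = 1, matching y values: 1, 18 (2 points).
  x = 4: rhs = 15, matching y values: none (0 points).
  x = 5: rhs = 15, matching y values: none (0 points).
  x = 6: rhs = 7, matching y values: 8, 11 (2 points).
  x = 7: rhs = 16, matching y values: 4, 15 (2 points).
  x = 8: rhs = 10, matching y values: none (0 points).
  x = 9: rhs = 14, matching y values: none (0 points).
  x = 10: rhs = 15, matching y values: none (0 points).
  x = 11: rhs = 0, matching y values: 0 (1 points).
  x = 12: rhs = 13, matching y values: none (0 points).
  x = 13: rhs = 3, matching y values: none (0 points).
  x = 14: rhs = 14, matching y values: none (0 points).
  x = 15: rhs = 14, matching y values: none (0 points).
  x = 16: rhs = 9, matching y values: 3, 16 (2 points).
  x = 17: rhs = 5, matching y values: 9, 10 (2 points).
  x = 18: rhs = 8, matching y values: none (0 points).
Total affine count: 15.
Full point count |E(F_19)| = 15 + 1 = 16.
Hasse bound: |16 − (19+1)| = |-4| = 4 ≤ 2√19 ≈ 8.7178 ✓.


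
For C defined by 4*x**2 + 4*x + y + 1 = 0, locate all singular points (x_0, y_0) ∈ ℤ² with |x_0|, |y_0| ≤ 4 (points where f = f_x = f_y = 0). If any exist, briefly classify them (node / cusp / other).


No singular points in the scanned grid; C is smooth there.

Compute partial derivatives:
  f_x = 8*x + 4.
  f_y = 1.
f_y = 1 is a nonzero constant, so f_y never vanishes: no point (x, y) can satisfy f = f_x = f_y = 0. In particular no (x, y) ∈ {−4, ..., 4}² is singular; the curve is smooth.


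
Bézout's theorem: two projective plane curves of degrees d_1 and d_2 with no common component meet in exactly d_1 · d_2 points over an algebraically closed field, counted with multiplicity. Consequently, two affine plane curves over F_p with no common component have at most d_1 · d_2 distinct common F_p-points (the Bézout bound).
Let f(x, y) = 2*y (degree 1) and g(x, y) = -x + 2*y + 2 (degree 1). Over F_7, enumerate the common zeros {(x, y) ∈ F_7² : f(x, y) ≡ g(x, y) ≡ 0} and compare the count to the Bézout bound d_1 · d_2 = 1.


Common zeros: {(2, 0)}; count = 1; Bézout bound = 1.

deg(f) = 1, deg(g) = 1, so Bézout bound = 1.
Scan x ∈ F_7. For each x, list the y ∈ F_7 with f(x, y) ≡ 0 and those with g(x, y) ≡ 0 (mod 7); the common zeros in that column are the intersection.
  x = 0: f ≡ 0 at y ∈ {0}; g ≡ 0 at y ∈ {6}; common: ∅.
  x = 1: f ≡ 0 at y ∈ {0}; g ≡ 0 at y ∈ {3}; common: ∅.
  x = 2: f ≡ 0 at y ∈ {0}; g ≡ 0 at y ∈ {0}; common: {0}.
  x = 3: f ≡ 0 at y ∈ {0}; g ≡ 0 at y ∈ {4}; common: ∅.
  x = 4: f ≡ 0 at y ∈ {0}; g ≡ 0 at y ∈ {1}; common: ∅.
  x = 5: f ≡ 0 at y ∈ {0}; g ≡ 0 at y ∈ {5}; common: ∅.
  x = 6: f ≡ 0 at y ∈ {0}; g ≡ 0 at y ∈ {2}; common: ∅.
Collecting: common zeros = {(2, 0)}, so the count is 1.
Comparison with the Bézout bound: 1 ≤ 1 = deg(f)·deg(g), as expected for curves with no common component (the bound is attained).


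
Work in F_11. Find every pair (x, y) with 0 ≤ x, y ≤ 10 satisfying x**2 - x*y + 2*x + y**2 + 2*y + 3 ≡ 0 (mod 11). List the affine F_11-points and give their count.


Affine F_11-points: {(0, 2), (0, 7), (2, 0), (5, 7), (7, 0), (7, 5), (8, 8), (8, 9), (9, 8), (9, 10), (10, 9), (10, 10)}; count = 12.

For each of the 121 pairs (x, y) ∈ F_11², evaluate f(x, y) mod 11. Record the zeros.
  x = 0: [0↦3, 1↦6, 2↦0, 3↦7, 4↦5, 5↦5, 6↦7, 7↦0, 8↦6, 9↦3, 10↦2]  zeros at y ∈ {2, 7}
  x = 1: [0↦6, 1↦8, 2↦1, 3↦7, 4↦4, 5↦3, 6↦4, 7↦7, 8↦1, 9↦8, 10↦6]  zeros at y ∈ ∅
  x = 2: [0↦0, 1↦1, 2↦4, 3↦9, 4↦5, 5↦3, 6↦3, 7↦5, 8↦9, 9↦4, 10↦1]  zeros at y ∈ {0}
  x = 3: [0↦7, 1↦7, 2↦9, 3↦2, 4↦8, 5↦5, 6↦4, 7↦5, 8↦8, 9↦2, 10↦9]  zeros at y ∈ ∅
  x = 4: [0↦5, 1↦4, 2↦5, 3↦8, 4↦2, 5↦9, 6↦7, 7↦7, 8↦9, 9↦2, 10↦8]  zeros at y ∈ ∅
  x = 5: [0↦5, 1↦3, 2↦3, 3↦5, 4↦9, 5↦4, 6↦1, 7↦0, 8↦1, 9↦4, 10↦9]  zeros at y ∈ {7}
  x = 6: [0↦7, 1↦4, 2↦3, 3↦4, 4↦7, 5↦1, 6↦8, 7↦6, 8↦6, 9↦8, 10↦1]  zeros at y ∈ ∅
  x = 7: [0↦0, 1↦7, 2↦5, 3↦5, 4↦7, 5↦0, 6↦6, 7↦3, 8↦2, 9↦3, 10↦6]  zeros at y ∈ {0, 5}
  x = 8: [0↦6, 1↦1, 2↦9, 3↦8, 4↦9, 5↦1, 6↦6, 7↦2, 8↦0, 9↦0, 10↦2]  zeros at y ∈ {8, 9}
  x = 9: [0↦3, 1↦8, 2↦4, 3↦2, 4↦2, 5↦4, 6↦8, 7↦3, 8↦0, 9↦10, 10↦0]  zeros at y ∈ {8, 10}
  x = 10: [0↦2, 1↦6, 2↦1, 3↦9, 4↦8, 5↦9, 6↦1, 7↦6, 8↦2, 9↦0, 10↦0]  zeros at y ∈ {9, 10}
Collecting zeros: affine points = {(0, 2), (0, 7), (2, 0), (5, 7), (7, 0), (7, 5), (8, 8), (8, 9), (9, 8), (9, 10), (10, 9), (10, 10)}.
Total count |C(F_11)_aff| = 12.


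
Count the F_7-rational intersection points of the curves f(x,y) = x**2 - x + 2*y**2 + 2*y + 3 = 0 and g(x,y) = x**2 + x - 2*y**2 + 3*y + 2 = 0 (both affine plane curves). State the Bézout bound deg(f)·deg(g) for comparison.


Common zeros: ∅; count = 0; Bézout bound = 4.

deg(f) = 2, deg(g) = 2, so Bézout bound = 4.
Scan x ∈ F_7. For each x, list the y ∈ F_7 with f(x, y) ≡ 0 and those with g(x, y) ≡ 0 (mod 7); the common zeros in that column are the intersection.
  x = 0: f ≡ 0 at y ∈ {1, 5}; g ≡ 0 at y ∈ {2, 3}; common: ∅.
  x = 1: f ≡ 0 at y ∈ {1, 5}; g ≡ 0 at y ∈ ∅; common: ∅.
  x = 2: f ≡ 0 at y ∈ ∅; g ≡ 0 at y ∈ ∅; common: ∅.
  x = 3: f ≡ 0 at y ∈ {2, 4}; g ≡ 0 at y ∈ {0, 5}; common: ∅.
  x = 4: f ≡ 0 at y ∈ ∅; g ≡ 0 at y ∈ ∅; common: ∅.
  x = 5: f ≡ 0 at y ∈ {2, 4}; g ≡ 0 at y ∈ ∅; common: ∅.
  x = 6: f ≡ 0 at y ∈ ∅; g ≡ 0 at y ∈ {2, 3}; common: ∅.
Collecting: common zeros = ∅, so the count is 0.
Comparison with the Bézout bound: 0 ≤ 4 = deg(f)·deg(g), as expected for curves with no common component (the affine F_7-count falls short of the bound because intersections may lie at infinity, over extension fields, or carry multiplicity).


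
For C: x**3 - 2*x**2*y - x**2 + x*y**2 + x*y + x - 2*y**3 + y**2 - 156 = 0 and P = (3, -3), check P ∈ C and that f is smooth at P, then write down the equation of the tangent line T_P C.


Tangent line at P: 64*x - 93*y - 471 = 0.

Step 1: f(3, -3) = 0, so P lies on C.
Step 2: partial derivatives
  f_x(x, y) = 3*x**2 - 4*x*y - 2*x + y**2 + y + 1, f_y(x, y) = -2*x**2 + 2*x*y + x - 6*y**2 + 2*y.
  f_x(P) = 64, f_y(P) = -93 (gradient nonzero, so P is smooth).
Step 3: tangent line at P: 64·(x − 3) + -93·(y − -3) = 0.
Expanding: 64*x - 93*y - 471 = 0.


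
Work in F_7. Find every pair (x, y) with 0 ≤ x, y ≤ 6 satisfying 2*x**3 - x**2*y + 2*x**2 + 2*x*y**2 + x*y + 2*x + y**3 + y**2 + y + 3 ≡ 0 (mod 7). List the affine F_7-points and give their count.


Affine F_7-points: {(0, 3), (1, 1), (3, 1), (6, 1), (6, 6)}; count = 5.

For each of the 49 pairs (x, y) ∈ F_7², evaluate f(x, y) mod 7. Record the zeros.
  x = 0: [0↦3, 1↦6, 2↦3, 3↦0, 4↦3, 5↦4, 6↦2]  zeros at y ∈ {3}
  x = 1: [0↦2, 1↦0, 2↦3, 3↦3, 4↦6, 5↦4, 6↦3]  zeros at y ∈ {1}
  x = 2: [0↦3, 1↦1, 2↦1, 3↦2, 4↦3, 5↦3, 6↦1]  zeros at y ∈ ∅
  x = 3: [0↦4, 1↦0, 2↦2, 3↦2, 4↦6, 5↦6, 6↦1]  zeros at y ∈ {1}
  x = 4: [0↦3, 1↦2, 2↦4, 3↦1, 4↦6, 5↦4, 6↦1]  zeros at y ∈ ∅
  x = 5: [0↦5, 1↦5, 2↦5, 3↦4, 4↦1, 5↦2, 6↦6]  zeros at y ∈ ∅
  x = 6: [0↦1, 1↦0, 2↦3, 3↦2, 4↦3, 5↦5, 6↦0]  zeros at y ∈ {1, 6}
Collecting zeros: affine points = {(0, 3), (1, 1), (3, 1), (6, 1), (6, 6)}.
Total count |C(F_7)_aff| = 5.


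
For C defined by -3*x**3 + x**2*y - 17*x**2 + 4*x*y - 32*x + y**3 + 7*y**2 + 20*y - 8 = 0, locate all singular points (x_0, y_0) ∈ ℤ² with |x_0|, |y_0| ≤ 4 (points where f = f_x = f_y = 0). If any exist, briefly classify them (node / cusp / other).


Singular points: {(-2, -2)}; classification: node.

Compute partial derivatives:
  f_x = -9*x**2 + 2*x*y - 34*x + 4*y - 32.
  f_y = x**2 + 4*x + 3*y**2 + 14*y + 20.
Scan x_0 ∈ {−4, ..., 4}. For each x_0, f_y(x_0, y) is a polynomial in y; find its integer roots y ∈ {−4, ..., 4}, then test f_x and f at those candidates.
  x = -4: f_y(-4, y) = 3*y**2 + 14*y + 20; no integer root y with |y| ≤ 4.
  x = -3: f_y(-3, y) = 3*y**2 + 14*y + 17; no integer root y with |y| ≤ 4.
  x = -2: f_y(-2, y) = 3*y**2 + 14*y + 16; vanishes at y ∈ {-2}. (-2, -2): f_x = 0, f = 0 — SINGULAR.
  x = -1: f_y(-1, y) = 3*y**2 + 14*y + 17; no integer root y with |y| ≤ 4.
  x = 0: f_y(0, y) = 3*y**2 + 14*y + 20; no integer root y with |y| ≤ 4.
  x = 1: f_y(1, y) = 3*y**2 + 14*y + 25; no integer root y with |y| ≤ 4.
  x = 2: f_y(2, y) = 3*y**2 + 14*y + 32; no integer root y with |y| ≤ 4.
  x = 3: f_y(3, y) = 3*y**2 + 14*y + 41; no integer root y with |y| ≤ 4.
  x = 4: f_y(4, y) = 3*y**2 + 14*y + 52; no integer root y with |y| ≤ 4.
Only singular point on the grid: (-2, -2).
Classify: substitute x = -2 + u, y = -2 + v and expand: f = -3*u**3 + u**2*v - u**2 + v**3 + v**2.
No constant or linear terms (consistent with a singular point). Quadratic part: -u**2 + v**2. Cubic part: -3*u**3 + u**2*v + v**3.
The quadratic part v**2 - u**2 = (v − u)(v + u) splits into two distinct linear factors, so there are two distinct tangent lines y − -2 = ±(x − -2) — this is a node (ordinary double point).
Classification: node.


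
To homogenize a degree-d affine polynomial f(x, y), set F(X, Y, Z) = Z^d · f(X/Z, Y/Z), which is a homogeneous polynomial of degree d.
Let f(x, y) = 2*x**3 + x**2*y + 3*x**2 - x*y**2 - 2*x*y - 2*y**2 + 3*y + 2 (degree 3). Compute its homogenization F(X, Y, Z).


F(X, Y, Z) = 2*X**3 + X**2*Y + 3*X**2*Z - X*Y**2 - 2*X*Y*Z - 2*Y**2*Z + 3*Y*Z**2 + 2*Z**3

deg(f) = 3.
Substitute x = X/Z, y = Y/Z into f, then multiply by Z^3.
  monomial 2·x^3·y^0 ↦ 2·X^3·Y^0·Z^0.
  monomial 1·x^2·y^1 ↦ 1·X^2·Y^1·Z^0.
  monomial 3·x^2·y^0 ↦ 3·X^2·Y^0·Z^1.
  monomial -1·x^1·y^2 ↦ -1·X^1·Y^2·Z^0.
  monomial -2·x^1·y^1 ↦ -2·X^1·Y^1·Z^1.
  monomial -2·x^0·y^2 ↦ -2·X^0·Y^2·Z^1.
  monomial 3·x^0·y^1 ↦ 3·X^0·Y^1·Z^2.
  monomial 2·x^0·y^0 ↦ 2·X^0·Y^0·Z^3.
Collecting: F(X, Y, Z) = 2*X**3 + X**2*Y + 3*X**2*Z - X*Y**2 - 2*X*Y*Z - 2*Y**2*Z + 3*Y*Z**2 + 2*Z**3.


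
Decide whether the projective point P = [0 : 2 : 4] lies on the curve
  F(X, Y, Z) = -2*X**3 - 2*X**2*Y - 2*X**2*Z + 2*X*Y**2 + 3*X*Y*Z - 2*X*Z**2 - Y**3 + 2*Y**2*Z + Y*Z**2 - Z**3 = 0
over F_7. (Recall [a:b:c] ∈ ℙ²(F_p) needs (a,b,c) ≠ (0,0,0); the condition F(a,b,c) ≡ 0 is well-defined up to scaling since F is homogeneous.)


F(0,2,4) ≡ 6 (mod 7); P is NOT on the curve.

Evaluate F(0, 2, 4) term-by-term (mod 7).
  -2*X**3 ↦ -2·0·1·1 = 0
  -2*X**2*Y ↦ -2·0·2·1 = 0
  -2*X**2*Z ↦ -2·0·1·4 = 0
  2*X*Y**2 ↦ 2·0·4·1 = 0
  3*X*Y*Z ↦ 3·0·2·4 = 0
  -2*X*Z**2 ↦ -2·0·1·16 = 0
  -Y**3 ↦ -1·1·8·1 = -8
  2*Y**2*Z ↦ 2·1·4·4 = 32
  Y*Z**2 ↦ 1·1·2·16 = 32
  -Z**3 ↦ -1·1·1·64 = -64
Sum: F(0, 2, 4) = (0) + (0) + (0) + (0) + (0) + (0) + (-8) + (32) + (32) + (-64) = -8.
Reducing mod 7: -8 ≡ 6 (mod 7).
Since F(a, b, c) ≡ 6 ≠ 0 (mod 7), P does NOT lie on the curve.


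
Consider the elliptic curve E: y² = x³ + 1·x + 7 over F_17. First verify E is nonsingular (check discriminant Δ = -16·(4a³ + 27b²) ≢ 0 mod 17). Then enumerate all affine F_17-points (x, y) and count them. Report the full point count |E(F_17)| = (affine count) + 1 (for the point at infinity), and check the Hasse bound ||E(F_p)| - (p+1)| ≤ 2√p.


Affine points = {(1, 3), (1, 14), (2, 0), (5, 1), (5, 16), (6, 5), (6, 12), (7, 0), (8, 0), (12, 8), (12, 9)}; affine count = 11; |E(F_17)| = 12.

Discriminant check: Δ ∝ 4a³ + 27b² = 4·1³ + 27·7² = 4·1 + 27·49 ≡ 1 (mod 17). Nonzero ⇒ E is nonsingular.
For each x ∈ F_17, compute rhs = x³ + 1·x + 7 mod 17, then count y ∈ F_17 with y² ≡ rhs.
  x = 0: rhs = 7, matching y values: none (0 points).
  x = 1: rhs = 9, matching y values: 3, 14 (2 points).
  x = 2: rhs = 0, matching y values: 0 (1 points).
  x = 3: rhs = 3, matching y values: none (0 points).
  x = 4: rhs = 7, matching y values: none (0 points).
  x = 5: rhs = 1, matching y values: 1, 16 (2 points).
  x = 6: rhs = 8, matching y values: 5, 12 (2 points).
  x = 7: rhs = 0, matching y values: 0 (1 points).
  x = 8: rhs = 0, matching y values: 0 (1 points).
  x = 9: rhs = 14, matching y values: none (0 points).
  x = 10: rhs = 14, matching y values: none (0 points).
  x = 11: rhs = 6, matching y values: none (0 points).
  x = 12: rhs = 13, matching y values: 8, 9 (2 points).
  x = 13: rhs = 7, matching y values: none (0 points).
  x = 14: rhs = 11, matching y values: none (0 points).
  x = 15: rhs = 14, matching y values: none (0 points).
  x = 16: rhs = 5, matching y values: none (0 points).
Total affine count: 11.
Full point count |E(F_17)| = 11 + 1 = 12.
Hasse bound: |12 − (17+1)| = |-6| = 6 ≤ 2√17 ≈ 8.2462 ✓.


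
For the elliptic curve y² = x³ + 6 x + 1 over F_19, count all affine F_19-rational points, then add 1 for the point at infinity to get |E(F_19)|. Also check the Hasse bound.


Affine points = {(0, 1), (0, 18), (5, 2), (5, 17), (6, 5), (6, 14), (7, 5), (7, 14), (9, 9), (9, 10), (10, 4), (10, 15), (11, 7), (11, 12), (14, 6), (14, 13), (17, 0)}; affine count = 17; |E(F_19)| = 18.

Discriminant check: Δ ∝ 4a³ + 27b² = 4·6³ + 27·1² = 4·216 + 27·1 ≡ 17 (mod 19). Nonzero ⇒ E is nonsingular.
For each x ∈ F_19, compute rhs = x³ + 6·x + 1 mod 19, then count y ∈ F_19 with y² ≡ rhs.
  x = 0: rhs = 1, matching y values: 1, 18 (2 points).
  x = 1: rhs = 8, matching y values: none (0 points).
  x = 2: rhs = 2, matching y values: none (0 points).
  x = 3: rhs = 8, matching y values: none (0 points).
  x = 4: rhs = 13, matching y values: none (0 points).
  x = 5: rhs = 4, matching y values: 2, 17 (2 points).
  x = 6: rhs = 6, matching y values: 5, 14 (2 points).
  x = 7: rhs = 6, matching y values: 5, 14 (2 points).
  x = 8: rhs = 10, matching y values: none (0 points).
  x = 9: rhs = 5, matching y values: 9, 10 (2 points).
  x = 10: rhs = 16, matching y values: 4, 15 (2 points).
  x = 11: rhs = 11, matching y values: 7, 12 (2 points).
  x = 12: rhs = 15, matching y values: none (0 points).
  x = 13: rhs = 15, matching y values: none (0 points).
  x = 14: rhs = 17, matching y values: 6, 13 (2 points).
  x = 15: rhs = 8, matching y values: none (0 points).
  x = 16: rhs = 13, matching y values: none (0 points).
  x = 17: rhs = 0, matching y values: 0 (1 points).
  x = 18: rhs = 13, matching y values: none (0 points).
Total affine count: 17.
Full point count |E(F_19)| = 17 + 1 = 18.
Hasse bound: |18 − (19+1)| = |-2| = 2 ≤ 2√19 ≈ 8.7178 ✓.


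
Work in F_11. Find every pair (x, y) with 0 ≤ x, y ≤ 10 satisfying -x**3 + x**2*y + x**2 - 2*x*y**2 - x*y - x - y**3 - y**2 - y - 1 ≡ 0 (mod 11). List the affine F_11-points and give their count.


Affine F_11-points: {(0, 10), (2, 2), (3, 0), (3, 5), (3, 10), (5, 1), (6, 0), (7, 3), (8, 8), (8, 9), (8, 10), (10, 2)}; count = 12.

For each of the 121 pairs (x, y) ∈ F_11², evaluate f(x, y) mod 11. Record the zeros.
  x = 0: [0↦10, 1↦7, 2↦7, 3↦4, 4↦3, 5↦9, 6↦5, 7↦7, 8↦9, 9↦5, 10↦0]  zeros at y ∈ {10}
  x = 1: [0↦9, 1↦4, 2↦9, 3↦7, 4↦3, 5↦2, 6↦9, 7↦7, 8↦1, 9↦7, 10↦8]  zeros at y ∈ ∅
  x = 2: [0↦4, 1↦10, 2↦0, 3↦1, 4↦7, 5↦1, 6↦10, 7↦6, 8↦5, 9↦1, 10↦10]  zeros at y ∈ {2}
  x = 3: [0↦0, 1↦8, 2↦7, 3↦2, 4↦9, 5↦0, 6↦2, 7↦9, 8↦4, 9↦3, 10↦0]  zeros at y ∈ {0, 5, 10}
  x = 4: [0↦2, 1↦3, 2↦2, 3↦4, 4↦3, 5↦4, 6↦1, 7↦10, 8↦3, 9↦7, 10↦5]  zeros at y ∈ ∅
  x = 5: [0↦4, 1↦0, 2↦1, 3↦1, 4↦5, 5↦7, 6↦1, 7↦3, 8↦7, 9↦7, 10↦8]  zeros at y ∈ {1}
  x = 6: [0↦0, 1↦4, 2↦9, 3↦9, 4↦9, 5↦3, 6↦7, 7↦4, 8↦10, 9↦8, 10↦3]  zeros at y ∈ {0}
  x = 7: [0↦6, 1↦9, 2↦9, 3↦0, 4↦9, 5↦8, 6↦2, 7↦7, 8↦6, 9↦4, 10↦6]  zeros at y ∈ {3}
  x = 8: [0↦5, 1↦9, 2↦6, 3↦1, 4↦10, 5↦5, 6↦2, 7↦6, 8↦0, 9↦0, 10↦0]  zeros at y ∈ {8, 9, 10}
  x = 9: [0↦2, 1↦9, 2↦5, 3↦6, 4↦6, 5↦10, 6↦1, 7↦6, 8↦8, 9↦1, 10↦1]  zeros at y ∈ ∅
  x = 10: [0↦2, 1↦3, 2↦0, 3↦9, 4↦2, 5↦6, 6↦4, 7↦1, 8↦2, 9↦1, 10↦3]  zeros at y ∈ {2}
Collecting zeros: affine points = {(0, 10), (2, 2), (3, 0), (3, 5), (3, 10), (5, 1), (6, 0), (7, 3), (8, 8), (8, 9), (8, 10), (10, 2)}.
Total count |C(F_11)_aff| = 12.


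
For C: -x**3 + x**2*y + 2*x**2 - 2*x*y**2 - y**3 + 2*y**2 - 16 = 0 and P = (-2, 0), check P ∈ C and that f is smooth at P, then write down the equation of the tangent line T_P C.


Tangent line at P: -20*x + 4*y - 40 = 0.

Step 1: f(-2, 0) = 0, so P lies on C.
Step 2: partial derivatives
  f_x(x, y) = -3*x**2 + 2*x*y + 4*x - 2*y**2, f_y(x, y) = x**2 - 4*x*y - 3*y**2 + 4*y.
  f_x(P) = -20, f_y(P) = 4 (gradient nonzero, so P is smooth).
Step 3: tangent line at P: -20·(x − -2) + 4·(y − 0) = 0.
Expanding: -20*x + 4*y - 40 = 0.


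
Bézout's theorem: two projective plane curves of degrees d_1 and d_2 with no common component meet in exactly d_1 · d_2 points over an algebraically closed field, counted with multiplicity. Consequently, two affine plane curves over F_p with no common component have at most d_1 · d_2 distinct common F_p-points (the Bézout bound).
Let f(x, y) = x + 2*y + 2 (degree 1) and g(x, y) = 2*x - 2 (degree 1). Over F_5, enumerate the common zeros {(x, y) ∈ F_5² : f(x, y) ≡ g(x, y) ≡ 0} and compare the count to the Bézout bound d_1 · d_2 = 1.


Common zeros: {(1, 1)}; count = 1; Bézout bound = 1.

deg(f) = 1, deg(g) = 1, so Bézout bound = 1.
Scan x ∈ F_5. For each x, list the y ∈ F_5 with f(x, y) ≡ 0 and those with g(x, y) ≡ 0 (mod 5); the common zeros in that column are the intersection.
  x = 0: f ≡ 0 at y ∈ {4}; g ≡ 0 at y ∈ ∅; common: ∅.
  x = 1: f ≡ 0 at y ∈ {1}; g ≡ 0 at y ∈ {0, 1, 2, 3, 4}; common: {1}.
  x = 2: f ≡ 0 at y ∈ {3}; g ≡ 0 at y ∈ ∅; common: ∅.
  x = 3: f ≡ 0 at y ∈ {0}; g ≡ 0 at y ∈ ∅; common: ∅.
  x = 4: f ≡ 0 at y ∈ {2}; g ≡ 0 at y ∈ ∅; common: ∅.
Collecting: common zeros = {(1, 1)}, so the count is 1.
Comparison with the Bézout bound: 1 ≤ 1 = deg(f)·deg(g), as expected for curves with no common component (the bound is attained).


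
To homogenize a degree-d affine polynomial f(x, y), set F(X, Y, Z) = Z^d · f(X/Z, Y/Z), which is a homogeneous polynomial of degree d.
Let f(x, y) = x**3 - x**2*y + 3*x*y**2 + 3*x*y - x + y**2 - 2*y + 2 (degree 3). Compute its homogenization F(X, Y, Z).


F(X, Y, Z) = X**3 - X**2*Y + 3*X*Y**2 + 3*X*Y*Z - X*Z**2 + Y**2*Z - 2*Y*Z**2 + 2*Z**3

deg(f) = 3.
Substitute x = X/Z, y = Y/Z into f, then multiply by Z^3.
  monomial 1·x^3·y^0 ↦ 1·X^3·Y^0·Z^0.
  monomial -1·x^2·y^1 ↦ -1·X^2·Y^1·Z^0.
  monomial 3·x^1·y^2 ↦ 3·X^1·Y^2·Z^0.
  monomial 3·x^1·y^1 ↦ 3·X^1·Y^1·Z^1.
  monomial -1·x^1·y^0 ↦ -1·X^1·Y^0·Z^2.
  monomial 1·x^0·y^2 ↦ 1·X^0·Y^2·Z^1.
  monomial -2·x^0·y^1 ↦ -2·X^0·Y^1·Z^2.
  monomial 2·x^0·y^0 ↦ 2·X^0·Y^0·Z^3.
Collecting: F(X, Y, Z) = X**3 - X**2*Y + 3*X*Y**2 + 3*X*Y*Z - X*Z**2 + Y**2*Z - 2*Y*Z**2 + 2*Z**3.


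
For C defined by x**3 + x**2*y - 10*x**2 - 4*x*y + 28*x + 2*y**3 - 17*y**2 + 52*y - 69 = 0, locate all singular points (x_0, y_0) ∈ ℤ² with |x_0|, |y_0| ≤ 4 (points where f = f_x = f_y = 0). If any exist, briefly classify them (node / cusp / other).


Singular points: {(2, 3)}; classification: node.

Compute partial derivatives:
  f_x = 3*x**2 + 2*x*y - 20*x - 4*y + 28.
  f_y = x**2 - 4*x + 6*y**2 - 34*y + 52.
Scan x_0 ∈ {−4, ..., 4}. For each x_0, f_y(x_0, y) is a polynomial in y; find its integer roots y ∈ {−4, ..., 4}, then test f_x and f at those candidates.
  x = -4: f_y(-4, y) = 6*y**2 - 34*y + 84; no integer root y with |y| ≤ 4.
  x = -3: f_y(-3, y) = 6*y**2 - 34*y + 73; no integer root y with |y| ≤ 4.
  x = -2: f_y(-2, y) = 6*y**2 - 34*y + 64; no integer root y with |y| ≤ 4.
  x = -1: f_y(-1, y) = 6*y**2 - 34*y + 57; no integer root y with |y| ≤ 4.
  x = 0: f_y(0, y) = 6*y**2 - 34*y + 52; no integer root y with |y| ≤ 4.
  x = 1: f_y(1, y) = 6*y**2 - 34*y + 49; no integer root y with |y| ≤ 4.
  x = 2: f_y(2, y) = 6*y**2 - 34*y + 48; vanishes at y ∈ {3}. (2, 3): f_x = 0, f = 0 — SINGULAR.
  x = 3: f_y(3, y) = 6*y**2 - 34*y + 49; no integer root y with |y| ≤ 4.
  x = 4: f_y(4, y) = 6*y**2 - 34*y + 52; no integer root y with |y| ≤ 4.
Only singular point on the grid: (2, 3).
Classify: substitute x = 2 + u, y = 3 + v and expand: f = u**3 + u**2*v - u**2 + 2*v**3 + v**2.
No constant or linear terms (consistent with a singular point). Quadratic part: -u**2 + v**2. Cubic part: u**3 + u**2*v + 2*v**3.
The quadratic part v**2 - u**2 = (v − u)(v + u) splits into two distinct linear factors, so there are two distinct tangent lines y − 3 = ±(x − 2) — this is a node (ordinary double point).
Classification: node.


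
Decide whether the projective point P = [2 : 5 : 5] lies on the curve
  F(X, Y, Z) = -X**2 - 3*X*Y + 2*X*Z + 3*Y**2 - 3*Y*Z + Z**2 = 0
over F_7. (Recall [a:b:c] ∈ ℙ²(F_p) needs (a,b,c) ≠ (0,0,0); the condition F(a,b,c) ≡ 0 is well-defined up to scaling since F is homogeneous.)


F(2,5,5) ≡ 4 (mod 7); P is NOT on the curve.

Evaluate F(2, 5, 5) term-by-term (mod 7).
  -X**2 ↦ -1·4·1·1 = -4
  -3*X*Y ↦ -3·2·5·1 = -30
  2*X*Z ↦ 2·2·1·5 = 20
  3*Y**2 ↦ 3·1·25·1 = 75
  -3*Y*Z ↦ -3·1·5·5 = -75
  Z**2 ↦ 1·1·1·25 = 25
Sum: F(2, 5, 5) = (-4) + (-30) + (20) + (75) + (-75) + (25) = 11.
Reducing mod 7: 11 ≡ 4 (mod 7).
Since F(a, b, c) ≡ 4 ≠ 0 (mod 7), P does NOT lie on the curve.


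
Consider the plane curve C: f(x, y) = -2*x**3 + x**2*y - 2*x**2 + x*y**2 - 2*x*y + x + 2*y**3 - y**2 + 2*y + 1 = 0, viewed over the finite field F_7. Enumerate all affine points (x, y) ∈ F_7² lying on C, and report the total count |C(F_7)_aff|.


Affine F_7-points: {(2, 0), (3, 4), (4, 1), (5, 0), (6, 0)}; count = 5.

For each of the 49 pairs (x, y) ∈ F_7², evaluate f(x, y) mod 7. Record the zeros.
  x = 0: [0↦1, 1↦4, 2↦3, 3↦3, 4↦2, 5↦5, 6↦3]  zeros at y ∈ ∅
  x = 1: [0↦5, 1↦1, 2↦2, 3↦6, 4↦4, 5↦1, 6↦2]  zeros at y ∈ ∅
  x = 2: [0↦0, 1↦5, 2↦3, 3↦6, 4↦5, 5↦5, 6↦4]  zeros at y ∈ {0}
  x = 3: [0↦2, 1↦4, 2↦1, 3↦5, 4↦0, 5↦5, 6↦4]  zeros at y ∈ {4}
  x = 4: [0↦6, 1↦0, 2↦5, 3↦5, 4↦5, 5↦3, 6↦4]  zeros at y ∈ {1}
  x = 5: [0↦0, 1↦2, 2↦3, 3↦1, 4↦1, 5↦1, 6↦6]  zeros at y ∈ {0}
  x = 6: [0↦0, 1↦5, 2↦4, 3↦2, 4↦4, 5↦1, 6↦5]  zeros at y ∈ {0}
Collecting zeros: affine points = {(2, 0), (3, 4), (4, 1), (5, 0), (6, 0)}.
Total count |C(F_7)_aff| = 5.


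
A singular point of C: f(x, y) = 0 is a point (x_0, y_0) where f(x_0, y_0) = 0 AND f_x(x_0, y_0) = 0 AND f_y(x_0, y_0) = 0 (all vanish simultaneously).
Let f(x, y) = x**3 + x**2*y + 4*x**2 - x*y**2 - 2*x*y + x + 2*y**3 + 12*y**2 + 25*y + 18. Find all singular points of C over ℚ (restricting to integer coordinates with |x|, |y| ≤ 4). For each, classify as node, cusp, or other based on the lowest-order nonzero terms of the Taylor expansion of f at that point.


Singular points: {(-1, -2)}; classification: node.

Compute partial derivatives:
  f_x = 3*x**2 + 2*x*y + 8*x - y**2 - 2*y + 1.
  f_y = x**2 - 2*x*y - 2*x + 6*y**2 + 24*y + 25.
Scan x_0 ∈ {−4, ..., 4}. For each x_0, f_y(x_0, y) is a polynomial in y; find its integer roots y ∈ {−4, ..., 4}, then test f_x and f at those candidates.
  x = -4: f_y(-4, y) = 6*y**2 + 32*y + 49; no integer root y with |y| ≤ 4.
  x = -3: f_y(-3, y) = 6*y**2 + 30*y + 40; no integer root y with |y| ≤ 4.
  x = -2: f_y(-2, y) = 6*y**2 + 28*y + 33; no integer root y with |y| ≤ 4.
  x = -1: f_y(-1, y) = 6*y**2 + 26*y + 28; vanishes at y ∈ {-2}. (-1, -2): f_x = 0, f = 0 — SINGULAR.
  x = 0: f_y(0, y) = 6*y**2 + 24*y + 25; no integer root y with |y| ≤ 4.
  x = 1: f_y(1, y) = 6*y**2 + 22*y + 24; no integer root y with |y| ≤ 4.
  x = 2: f_y(2, y) = 6*y**2 + 20*y + 25; no integer root y with |y| ≤ 4.
  x = 3: f_y(3, y) = 6*y**2 + 18*y + 28; no integer root y with |y| ≤ 4.
  x = 4: f_y(4, y) = 6*y**2 + 16*y + 33; no integer root y with |y| ≤ 4.
Only singular point on the grid: (-1, -2).
Classify: substitute x = -1 + u, y = -2 + v and expand: f = u**3 + u**2*v - u**2 - u*v**2 + 2*v**3 + v**2.
No constant or linear terms (consistent with a singular point). Quadratic part: -u**2 + v**2. Cubic part: u**3 + u**2*v - u*v**2 + 2*v**3.
The quadratic part v**2 - u**2 = (v − u)(v + u) splits into two distinct linear factors, so there are two distinct tangent lines y − -2 = ±(x − -1) — this is a node (ordinary double point).
Classification: node.


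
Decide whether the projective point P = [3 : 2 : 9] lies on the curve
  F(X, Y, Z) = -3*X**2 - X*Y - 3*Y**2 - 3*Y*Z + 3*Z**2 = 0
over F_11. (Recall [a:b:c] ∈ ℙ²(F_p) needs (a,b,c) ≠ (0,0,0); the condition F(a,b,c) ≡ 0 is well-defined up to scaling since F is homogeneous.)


F(3,2,9) ≡ 1 (mod 11); P is NOT on the curve.

Evaluate F(3, 2, 9) term-by-term (mod 11).
  -3*X**2 ↦ -3·9·1·1 = -27
  -X*Y ↦ -1·3·2·1 = -6
  -3*Y**2 ↦ -3·1·4·1 = -12
  -3*Y*Z ↦ -3·1·2·9 = -54
  3*Z**2 ↦ 3·1·1·81 = 243
Sum: F(3, 2, 9) = (-27) + (-6) + (-12) + (-54) + (243) = 144.
Reducing mod 11: 144 ≡ 1 (mod 11).
Since F(a, b, c) ≡ 1 ≠ 0 (mod 11), P does NOT lie on the curve.


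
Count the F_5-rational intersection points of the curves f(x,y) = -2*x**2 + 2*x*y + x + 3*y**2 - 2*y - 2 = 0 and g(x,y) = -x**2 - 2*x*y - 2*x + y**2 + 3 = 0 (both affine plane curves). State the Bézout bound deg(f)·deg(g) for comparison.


Common zeros: ∅; count = 0; Bézout bound = 4.

deg(f) = 2, deg(g) = 2, so Bézout bound = 4.
Scan x ∈ F_5. For each x, list the y ∈ F_5 with f(x, y) ≡ 0 and those with g(x, y) ≡ 0 (mod 5); the common zeros in that column are the intersection.
  x = 0: f ≡ 0 at y ∈ ∅; g ≡ 0 at y ∈ ∅; common: ∅.
  x = 1: f ≡ 0 at y ∈ {1, 4}; g ≡ 0 at y ∈ {0, 2}; common: ∅.
  x = 2: f ≡ 0 at y ∈ {3}; g ≡ 0 at y ∈ {0, 4}; common: ∅.
  x = 3: f ≡ 0 at y ∈ {1}; g ≡ 0 at y ∈ {2, 4}; common: ∅.
  x = 4: f ≡ 0 at y ∈ {0, 3}; g ≡ 0 at y ∈ ∅; common: ∅.
Collecting: common zeros = ∅, so the count is 0.
Comparison with the Bézout bound: 0 ≤ 4 = deg(f)·deg(g), as expected for curves with no common component (the affine F_5-count falls short of the bound because intersections may lie at infinity, over extension fields, or carry multiplicity).


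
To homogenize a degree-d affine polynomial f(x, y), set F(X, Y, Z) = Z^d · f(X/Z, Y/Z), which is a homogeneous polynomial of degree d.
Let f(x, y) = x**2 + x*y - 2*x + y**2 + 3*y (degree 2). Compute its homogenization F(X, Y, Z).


F(X, Y, Z) = X**2 + X*Y - 2*X*Z + Y**2 + 3*Y*Z

deg(f) = 2.
Substitute x = X/Z, y = Y/Z into f, then multiply by Z^2.
  monomial 1·x^2·y^0 ↦ 1·X^2·Y^0·Z^0.
  monomial 1·x^1·y^1 ↦ 1·X^1·Y^1·Z^0.
  monomial -2·x^1·y^0 ↦ -2·X^1·Y^0·Z^1.
  monomial 1·x^0·y^2 ↦ 1·X^0·Y^2·Z^0.
  monomial 3·x^0·y^1 ↦ 3·X^0·Y^1·Z^1.
Collecting: F(X, Y, Z) = X**2 + X*Y - 2*X*Z + Y**2 + 3*Y*Z.


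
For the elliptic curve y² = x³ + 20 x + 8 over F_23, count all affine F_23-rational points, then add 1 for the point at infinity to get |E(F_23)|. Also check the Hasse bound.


Affine points = {(0, 10), (0, 13), (1, 11), (1, 12), (3, 7), (3, 16), (5, 7), (5, 16), (7, 10), (7, 13), (8, 6), (8, 17), (10, 9), (10, 14), (11, 8), (11, 15), (13, 2), (13, 21), (15, 7), (15, 16), (16, 10), (16, 13), (18, 6), (18, 17), (19, 5), (19, 18), (20, 6), (20, 17), (21, 11), (21, 12)}; affine count = 30; |E(F_23)| = 31.

Discriminant check: Δ ∝ 4a³ + 27b² = 4·20³ + 27·8² = 4·8000 + 27·64 ≡ 10 (mod 23). Nonzero ⇒ E is nonsingular.
For each x ∈ F_23, compute rhs = x³ + 20·x + 8 mod 23, then count y ∈ F_23 with y² ≡ rhs.
  x = 0: rhs = 8, matching y values: 10, 13 (2 points).
  x = 1: rhs = 6, matching y values: 11, 12 (2 points).
  x = 2: rhs = 10, matching y values: none (0 points).
  x = 3: rhs = 3, matching y values: 7, 16 (2 points).
  x = 4: rhs = 14, matching y values: none (0 points).
  x = 5: rhs = 3, matching y values: 7, 16 (2 points).
  x = 6: rhs = 22, matching y values: none (0 points).
  x = 7: rhs = 8, matching y values: 10, 13 (2 points).
  x = 8: rhs = 13, matching y values: 6, 17 (2 points).
  x = 9: rhs = 20, matching y values: none (0 points).
  x = 10: rhs = 12, matching y values: 9, 14 (2 points).
  x = 11: rhs = 18, matching y values: 8, 15 (2 points).
  x = 12: rhs = 21, matching y values: none (0 points).
  x = 13: rhs = 4, matching y values: 2, 21 (2 points).
  x = 14: rhs = 19, matching y values: none (0 points).
  x = 15: rhs = 3, matching y values: 7, 16 (2 points).
  x = 16: rhs = 8, matching y values: 10, 13 (2 points).
  x = 17: rhs = 17, matching y values: none (0 points).
  x = 18: rhs = 13, matching y values: 6, 17 (2 points).
  x = 19: rhs = 2, matching y values: 5, 18 (2 points).
  x = 20: rhs = 13, matching y values: 6, 17 (2 points).
  x = 21: rhs = 6, matching y values: 11, 12 (2 points).
  x = 22: rhs = 10, matching y values: none (0 points).
Total affine count: 30.
Full point count |E(F_23)| = 30 + 1 = 31.
Hasse bound: |31 − (23+1)| = |7| = 7 ≤ 2√23 ≈ 9.5917 ✓.


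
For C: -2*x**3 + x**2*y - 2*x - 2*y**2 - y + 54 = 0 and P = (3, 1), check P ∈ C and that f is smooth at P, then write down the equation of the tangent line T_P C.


Tangent line at P: -50*x + 4*y + 146 = 0.

Step 1: f(3, 1) = 0, so P lies on C.
Step 2: partial derivatives
  f_x(x, y) = -6*x**2 + 2*x*y - 2, f_y(x, y) = x**2 - 4*y - 1.
  f_x(P) = -50, f_y(P) = 4 (gradient nonzero, so P is smooth).
Step 3: tangent line at P: -50·(x − 3) + 4·(y − 1) = 0.
Expanding: -50*x + 4*y + 146 = 0.


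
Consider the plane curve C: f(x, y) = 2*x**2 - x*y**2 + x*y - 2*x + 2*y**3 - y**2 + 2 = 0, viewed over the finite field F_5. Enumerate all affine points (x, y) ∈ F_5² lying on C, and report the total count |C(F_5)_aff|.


Affine F_5-points: {(3, 1), (3, 2), (3, 4), (4, 2), (4, 4)}; count = 5.

For each of the 25 pairs (x, y) ∈ F_5², evaluate f(x, y) mod 5. Record the zeros.
  x = 0: [0↦2, 1↦3, 2↦4, 3↦2, 4↦4]  zeros at y ∈ ∅
  x = 1: [0↦2, 1↦3, 2↦2, 3↦1, 4↦2]  zeros at y ∈ ∅
  x = 2: [0↦1, 1↦2, 2↦4, 3↦4, 4↦4]  zeros at y ∈ ∅
  x = 3: [0↦4, 1↦0, 2↦0, 3↦1, 4↦0]  zeros at y ∈ {1, 2, 4}
  x = 4: [0↦1, 1↦2, 2↦0, 3↦2, 4↦0]  zeros at y ∈ {2, 4}
Collecting zeros: affine points = {(3, 1), (3, 2), (3, 4), (4, 2), (4, 4)}.
Total count |C(F_5)_aff| = 5.


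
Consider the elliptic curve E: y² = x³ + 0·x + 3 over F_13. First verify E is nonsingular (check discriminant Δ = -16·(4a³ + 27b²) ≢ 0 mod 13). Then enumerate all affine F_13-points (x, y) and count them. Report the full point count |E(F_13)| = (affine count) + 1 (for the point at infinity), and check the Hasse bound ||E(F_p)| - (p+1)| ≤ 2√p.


Affine points = {(0, 4), (0, 9), (1, 2), (1, 11), (3, 2), (3, 11), (9, 2), (9, 11)}; affine count = 8; |E(F_13)| = 9.

Discriminant check: Δ ∝ 4a³ + 27b² = 4·0³ + 27·3² = 4·0 + 27·9 ≡ 9 (mod 13). Nonzero ⇒ E is nonsingular.
For each x ∈ F_13, compute rhs = x³ + 0·x + 3 mod 13, then count y ∈ F_13 with y² ≡ rhs.
  x = 0: rhs = 3, matching y values: 4, 9 (2 points).
  x = 1: rhs = 4, matching y values: 2, 11 (2 points).
  x = 2: rhs = 11, matching y values: none (0 points).
  x = 3: rhs = 4, matching y values: 2, 11 (2 points).
  x = 4: rhs = 2, matching y values: none (0 points).
  x = 5: rhs = 11, matching y values: none (0 points).
  x = 6: rhs = 11, matching y values: none (0 points).
  x = 7: rhs = 8, matching y values: none (0 points).
  x = 8: rhs = 8, matching y values: none (0 points).
  x = 9: rhs = 4, matching y values: 2, 11 (2 points).
  x = 10: rhs = 2, matching y values: none (0 points).
  x = 11: rhs = 8, matching y values: none (0 points).
  x = 12: rhs = 2, matching y values: none (0 points).
Total affine count: 8.
Full point count |E(F_13)| = 8 + 1 = 9.
Hasse bound: |9 − (13+1)| = |-5| = 5 ≤ 2√13 ≈ 7.2111 ✓.


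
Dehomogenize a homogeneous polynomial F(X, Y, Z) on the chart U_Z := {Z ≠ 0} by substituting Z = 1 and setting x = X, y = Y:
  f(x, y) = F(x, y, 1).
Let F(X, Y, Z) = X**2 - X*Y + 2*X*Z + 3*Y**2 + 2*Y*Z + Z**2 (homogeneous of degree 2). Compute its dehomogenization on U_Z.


f(x, y) = x**2 - x*y + 2*x + 3*y**2 + 2*y + 1

On U_Z we set Z = 1. Each monomial c·X^i·Y^j·Z^k in F becomes c·x^i·y^j·1^k = c·x^i·y^j.
Substituting Z = 1: F(X, Y, 1) = x**2 - x*y + 2*x + 3*y**2 + 2*y + 1.
Note: deg(f) ≤ deg(F) = 2; strict inequality happens when F is divisible by Z (lost terms).


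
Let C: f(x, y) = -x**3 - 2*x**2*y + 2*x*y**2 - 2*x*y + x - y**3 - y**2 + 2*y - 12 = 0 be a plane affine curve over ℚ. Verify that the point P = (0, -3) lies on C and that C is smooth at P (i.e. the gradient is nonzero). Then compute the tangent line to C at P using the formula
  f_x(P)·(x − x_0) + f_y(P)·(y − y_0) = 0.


Tangent line at P: 25*x - 19*y - 57 = 0.

Step 1: f(0, -3) = 0, so P lies on C.
Step 2: partial derivatives
  f_x(x, y) = -3*x**2 - 4*x*y + 2*y**2 - 2*y + 1, f_y(x, y) = -2*x**2 + 4*x*y - 2*x - 3*y**2 - 2*y + 2.
  f_x(P) = 25, f_y(P) = -19 (gradient nonzero, so P is smooth).
Step 3: tangent line at P: 25·(x − 0) + -19·(y − -3) = 0.
Expanding: 25*x - 19*y - 57 = 0.


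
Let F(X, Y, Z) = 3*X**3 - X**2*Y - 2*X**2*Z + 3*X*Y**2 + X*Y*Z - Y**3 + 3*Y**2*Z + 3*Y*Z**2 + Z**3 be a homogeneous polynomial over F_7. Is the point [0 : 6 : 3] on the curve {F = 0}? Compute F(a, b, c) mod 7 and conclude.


F(0,6,3) ≡ 3 (mod 7); P is NOT on the curve.

Evaluate F(0, 6, 3) term-by-term (mod 7).
  3*X**3 ↦ 3·0·1·1 = 0
  -X**2*Y ↦ -1·0·6·1 = 0
  -2*X**2*Z ↦ -2·0·1·3 = 0
  3*X*Y**2 ↦ 3·0·36·1 = 0
  X*Y*Z ↦ 1·0·6·3 = 0
  -Y**3 ↦ -1·1·216·1 = -216
  3*Y**2*Z ↦ 3·1·36·3 = 324
  3*Y*Z**2 ↦ 3·1·6·9 = 162
  Z**3 ↦ 1·1·1·27 = 27
Sum: F(0, 6, 3) = (0) + (0) + (0) + (0) + (0) + (-216) + (324) + (162) + (27) = 297.
Reducing mod 7: 297 ≡ 3 (mod 7).
Since F(a, b, c) ≡ 3 ≠ 0 (mod 7), P does NOT lie on the curve.


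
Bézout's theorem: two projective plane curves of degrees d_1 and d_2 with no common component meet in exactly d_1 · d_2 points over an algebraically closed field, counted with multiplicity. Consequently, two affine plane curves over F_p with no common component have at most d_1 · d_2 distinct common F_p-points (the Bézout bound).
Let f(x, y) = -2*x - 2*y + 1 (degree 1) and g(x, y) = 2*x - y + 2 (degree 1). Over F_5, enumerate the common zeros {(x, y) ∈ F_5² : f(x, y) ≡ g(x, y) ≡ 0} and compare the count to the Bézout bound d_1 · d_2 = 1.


Common zeros: {(2, 1)}; count = 1; Bézout bound = 1.

deg(f) = 1, deg(g) = 1, so Bézout bound = 1.
Scan x ∈ F_5. For each x, list the y ∈ F_5 with f(x, y) ≡ 0 and those with g(x, y) ≡ 0 (mod 5); the common zeros in that column are the intersection.
  x = 0: f ≡ 0 at y ∈ {3}; g ≡ 0 at y ∈ {2}; common: ∅.
  x = 1: f ≡ 0 at y ∈ {2}; g ≡ 0 at y ∈ {4}; common: ∅.
  x = 2: f ≡ 0 at y ∈ {1}; g ≡ 0 at y ∈ {1}; common: {1}.
  x = 3: f ≡ 0 at y ∈ {0}; g ≡ 0 at y ∈ {3}; common: ∅.
  x = 4: f ≡ 0 at y ∈ {4}; g ≡ 0 at y ∈ {0}; common: ∅.
Collecting: common zeros = {(2, 1)}, so the count is 1.
Comparison with the Bézout bound: 1 ≤ 1 = deg(f)·deg(g), as expected for curves with no common component (the bound is attained).


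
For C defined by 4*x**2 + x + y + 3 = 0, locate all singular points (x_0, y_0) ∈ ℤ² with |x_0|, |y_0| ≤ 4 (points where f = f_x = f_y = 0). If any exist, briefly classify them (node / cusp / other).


No singular points in the scanned grid; C is smooth there.

Compute partial derivatives:
  f_x = 8*x + 1.
  f_y = 1.
f_y = 1 is a nonzero constant, so f_y never vanishes: no point (x, y) can satisfy f = f_x = f_y = 0. In particular no (x, y) ∈ {−4, ..., 4}² is singular; the curve is smooth.


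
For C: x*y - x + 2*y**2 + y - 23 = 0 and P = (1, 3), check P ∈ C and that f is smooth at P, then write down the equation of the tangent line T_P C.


Tangent line at P: 2*x + 14*y - 44 = 0.

Step 1: f(1, 3) = 0, so P lies on C.
Step 2: partial derivatives
  f_x(x, y) = y - 1, f_y(x, y) = x + 4*y + 1.
  f_x(P) = 2, f_y(P) = 14 (gradient nonzero, so P is smooth).
Step 3: tangent line at P: 2·(x − 1) + 14·(y − 3) = 0.
Expanding: 2*x + 14*y - 44 = 0.


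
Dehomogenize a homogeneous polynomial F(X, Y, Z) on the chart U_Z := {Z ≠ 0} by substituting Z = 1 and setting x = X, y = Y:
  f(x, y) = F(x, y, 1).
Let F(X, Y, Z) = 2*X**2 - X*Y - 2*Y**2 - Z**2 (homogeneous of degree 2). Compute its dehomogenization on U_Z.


f(x, y) = 2*x**2 - x*y - 2*y**2 - 1

On U_Z we set Z = 1. Each monomial c·X^i·Y^j·Z^k in F becomes c·x^i·y^j·1^k = c·x^i·y^j.
Substituting Z = 1: F(X, Y, 1) = 2*x**2 - x*y - 2*y**2 - 1.
Note: deg(f) ≤ deg(F) = 2; strict inequality happens when F is divisible by Z (lost terms).


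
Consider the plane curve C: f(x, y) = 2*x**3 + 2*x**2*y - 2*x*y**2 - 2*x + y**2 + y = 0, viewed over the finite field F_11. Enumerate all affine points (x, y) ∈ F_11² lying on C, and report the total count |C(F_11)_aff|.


Affine F_11-points: {(0, 0), (0, 10), (1, 0), (1, 3), (2, 4), (2, 10), (3, 2), (3, 4), (4, 5), (4, 6), (6, 6), (8, 1), (10, 0), (10, 10)}; count = 14.

For each of the 121 pairs (x, y) ∈ F_11², evaluate f(x, y) mod 11. Record the zeros.
  x = 0: [0↦0, 1↦2, 2↦6, 3↦1, 4↦9, 5↦8, 6↦9, 7↦1, 8↦6, 9↦2, 10↦0]  zeros at y ∈ {0, 10}
  x = 1: [0↦0, 1↦2, 2↦2, 3↦0, 4↦7, 5↦1, 6↦4, 7↦5, 8↦4, 9↦1, 10↦7]  zeros at y ∈ {0, 3}
  x = 2: [0↦1, 1↦7, 2↦7, 3↦1, 4↦0, 5↦4, 6↦2, 7↦5, 8↦2, 9↦4, 10↦0]  zeros at y ∈ {4, 10}
  x = 3: [0↦4, 1↦7, 2↦0, 3↦5, 4↦0, 5↦7, 6↦4, 7↦2, 8↦1, 9↦1, 10↦2]  zeros at y ∈ {2, 4}
  x = 4: [0↦10, 1↦3, 2↦4, 3↦2, 4↦8, 5↦0, 6↦0, 7↦8, 8↦2, 9↦4, 10↦3]  zeros at y ∈ {5, 6}
  x = 5: [0↦9, 1↦7, 2↦9, 3↦4, 4↦3, 5↦6, 6↦2, 7↦2, 8↦6, 9↦3, 10↦4]  zeros at y ∈ ∅
  x = 6: [0↦2, 1↦9, 2↦5, 3↦1, 4↦8, 5↦4, 6↦0, 7↦7, 8↦3, 9↦10, 10↦6]  zeros at y ∈ {6}
  x = 7: [0↦1, 1↦10, 2↦4, 3↦5, 4↦2, 5↦6, 6↦6, 7↦2, 8↦5, 9↦4, 10↦10]  zeros at y ∈ ∅
  x = 8: [0↦7, 1↦0, 2↦7, 3↦6, 4↦8, 5↦2, 6↦10, 7↦10, 8↦2, 9↦8, 10↦6]  zeros at y ∈ {1}
  x = 9: [0↦10, 1↦2, 2↦4, 3↦5, 4↦5, 5↦4, 6↦2, 7↦10, 8↦6, 9↦1, 10↦6]  zeros at y ∈ ∅
  x = 10: [0↦0, 1↦6, 2↦7, 3↦3, 4↦5, 5↦2, 6↦5, 7↦3, 8↦7, 9↦6, 10↦0]  zeros at y ∈ {0, 10}
Collecting zeros: affine points = {(0, 0), (0, 10), (1, 0), (1, 3), (2, 4), (2, 10), (3, 2), (3, 4), (4, 5), (4, 6), (6, 6), (8, 1), (10, 0), (10, 10)}.
Total count |C(F_11)_aff| = 14.
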